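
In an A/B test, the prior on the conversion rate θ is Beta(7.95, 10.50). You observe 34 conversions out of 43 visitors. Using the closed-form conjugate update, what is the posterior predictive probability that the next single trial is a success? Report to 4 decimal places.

0.6827

The Beta prior is conjugate to a Binomial/Bernoulli likelihood; the update adds successes to α and failures to β.
Posterior: Beta(α+k, β+n−k) = Beta(7.95+34, 10.50+9) = Beta(41.95, 19.50).
For a single future Bernoulli trial, P(success | data) = α/(α+β) = 0.6827.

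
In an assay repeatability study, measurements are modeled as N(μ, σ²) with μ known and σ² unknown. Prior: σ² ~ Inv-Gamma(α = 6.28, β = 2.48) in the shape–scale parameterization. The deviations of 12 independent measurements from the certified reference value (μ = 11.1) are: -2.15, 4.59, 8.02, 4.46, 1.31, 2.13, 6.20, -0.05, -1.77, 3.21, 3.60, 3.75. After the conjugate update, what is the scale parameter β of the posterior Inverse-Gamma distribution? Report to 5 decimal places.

100.00880

With known mean μ and an Inverse-Gamma(α, β) prior on σ², the Normal likelihood is conjugate: posterior is Inv-Gamma(α + n/2, β + Σ(xᵢ−μ)²/2).
Σ(xᵢ−μ)² = (-2.15)² + (4.59)² + (8.02)² + (4.46)² + (1.31)² + (2.13)² + (6.20)² + (-0.05)² + (-1.77)² + (3.21)² + (3.60)² + (3.75)² = 195.0576.
Posterior: Inv-Gamma(6.28 + 12/2, 2.48 + 195.0576/2) = Inv-Gamma(12.28, 100.00880).
Posterior β = 100.00880.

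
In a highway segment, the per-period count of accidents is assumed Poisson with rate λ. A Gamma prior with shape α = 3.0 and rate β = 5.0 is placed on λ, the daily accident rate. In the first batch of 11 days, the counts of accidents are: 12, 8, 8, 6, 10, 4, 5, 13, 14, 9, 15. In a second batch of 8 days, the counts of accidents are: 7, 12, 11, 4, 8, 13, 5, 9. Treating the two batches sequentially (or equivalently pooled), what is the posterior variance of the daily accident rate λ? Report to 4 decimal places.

0.3056

With a Gamma(shape α, rate β) prior, the Poisson likelihood is conjugate: the posterior is Gamma(α + ΣXᵢ, β + n).
Batch 1: sum of counts S = 104 over n = 11 days.
After batch 1: Gamma(α+S, β+n) = Gamma(3.0+104, 5.0+11) = Gamma(107.0, 16.0).
Batch 2: sum of counts S = 69 over n = 8 days.
After batch 2: Gamma(α+S, β+n) = Gamma(107.0+69, 16.0+8) = Gamma(176.0, 24.0).
Var = α/β² = 176.0/24.0² = 0.3056.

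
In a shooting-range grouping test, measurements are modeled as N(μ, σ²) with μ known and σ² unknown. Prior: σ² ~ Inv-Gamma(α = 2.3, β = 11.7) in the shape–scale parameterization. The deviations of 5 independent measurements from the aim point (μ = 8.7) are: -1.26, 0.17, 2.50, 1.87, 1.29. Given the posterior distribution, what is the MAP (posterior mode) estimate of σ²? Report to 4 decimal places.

3.1403

With known mean μ and an Inverse-Gamma(α, β) prior on σ², the Normal likelihood is conjugate: posterior is Inv-Gamma(α + n/2, β + Σ(xᵢ−μ)²/2).
Σ(xᵢ−μ)² = (-1.26)² + (0.17)² + (2.50)² + (1.87)² + (1.29)² = 13.0275.
Posterior: Inv-Gamma(2.3 + 5/2, 11.7 + 13.0275/2) = Inv-Gamma(4.80, 18.21375).
Mode = β/(α+1) = 18.21375/5.80 = 3.1403.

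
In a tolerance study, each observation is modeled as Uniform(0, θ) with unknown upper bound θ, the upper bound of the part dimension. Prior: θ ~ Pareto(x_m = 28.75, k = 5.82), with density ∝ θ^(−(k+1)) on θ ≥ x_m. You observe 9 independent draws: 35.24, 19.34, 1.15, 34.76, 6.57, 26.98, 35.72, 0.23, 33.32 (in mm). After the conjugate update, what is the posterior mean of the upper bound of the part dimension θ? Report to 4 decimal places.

38.3047

A Pareto(scale x_m, shape k) prior on the upper bound θ of Uniform(0, θ) is conjugate: posterior is Pareto(max(x_m, max xᵢ), k + n).
Sample maximum = 35.72; prior scale x_m = 28.75 → posterior scale = max = 35.72.
Posterior shape = 5.82 + 9 = 14.82.
E[θ|data] = k·x_m/(k−1) = 14.82·35.72/13.82 = 38.3047.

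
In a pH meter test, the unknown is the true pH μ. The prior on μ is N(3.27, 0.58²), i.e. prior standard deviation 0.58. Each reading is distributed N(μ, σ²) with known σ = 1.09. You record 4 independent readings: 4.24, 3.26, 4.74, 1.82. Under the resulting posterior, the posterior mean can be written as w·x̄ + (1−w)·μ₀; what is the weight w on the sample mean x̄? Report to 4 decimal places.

0.5311

For Normal data with known variance σ², a Normal(μ₀, σ₀²) prior on μ is conjugate. Posterior precision = 1/σ₀² + n/σ²; posterior mean is the precision-weighted average of μ₀ and x̄.
σ₀² = 0.58² = 0.3364, σ² = 1.09² = 1.1881. Prior precision 1/σ₀² = 1/0.3364; data precision n/σ² = 4/1.1881.
w = (n/σ²)/(1/σ₀² + n/σ²) = n·σ₀²/(σ² + n·σ₀²) = 4·0.3364/(1.1881 + 4·0.3364) = 1.3456/2.5337 = 0.5311.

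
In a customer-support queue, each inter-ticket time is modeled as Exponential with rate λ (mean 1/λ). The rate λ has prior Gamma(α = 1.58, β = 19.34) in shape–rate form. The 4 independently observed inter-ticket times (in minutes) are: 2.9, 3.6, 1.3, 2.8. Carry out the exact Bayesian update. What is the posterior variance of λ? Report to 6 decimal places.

0.006225

With a Gamma(shape α, rate β) prior on the exponential rate λ, the posterior after n observations with total T = Σxᵢ is Gamma(α+n, β+T).
Sum of observations T = 10.6 minutes; n = 4.
Posterior: Gamma(1.58+4, 19.34+10.6) = Gamma(5.58, 29.94).
Var = α/β² = 0.006225.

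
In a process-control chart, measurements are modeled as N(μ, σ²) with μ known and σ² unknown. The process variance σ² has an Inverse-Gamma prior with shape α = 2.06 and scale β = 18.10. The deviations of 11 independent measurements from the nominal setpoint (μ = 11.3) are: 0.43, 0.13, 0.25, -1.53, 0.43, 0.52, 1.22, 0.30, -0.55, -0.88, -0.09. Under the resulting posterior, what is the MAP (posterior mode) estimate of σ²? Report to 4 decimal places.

With known mean μ and an Inverse-Gamma(α, β) prior on σ², the Normal likelihood is conjugate: posterior is Inv-Gamma(α + n/2, β + Σ(xᵢ−μ)²/2).
Σ(xᵢ−μ)² = (0.43)² + (0.13)² + (0.25)² + (-1.53)² + (0.43)² + (0.52)² + (1.22)² + (0.30)² + (-0.55)² + (-0.88)² + (-0.09)² = 5.7239.
Posterior: Inv-Gamma(2.06 + 11/2, 18.10 + 5.7239/2) = Inv-Gamma(7.56, 20.96195).
Mode = β/(α+1) = 20.96195/8.56 = 2.4488.

2.4488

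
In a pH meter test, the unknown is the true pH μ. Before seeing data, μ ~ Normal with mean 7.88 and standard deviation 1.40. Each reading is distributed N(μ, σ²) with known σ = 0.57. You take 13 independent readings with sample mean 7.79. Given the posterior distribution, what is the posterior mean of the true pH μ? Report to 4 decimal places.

7.7911

For Normal data with known variance σ², a Normal(μ₀, σ₀²) prior on μ is conjugate. Posterior precision = 1/σ₀² + n/σ²; posterior mean is the precision-weighted average of μ₀ and x̄.
n·x̄ = 13·7.79 = 101.27.
σ₀² = 1.40² = 1.96, σ² = 0.57² = 0.3249; σ² + n·σ₀² = 0.3249 + 13·1.96 = 25.8049.
Posterior mean = (μ₀/σ₀² + n·x̄/σ²)/(1/σ₀² + n/σ²) = (σ²·μ₀ + σ₀²·n·x̄)/(σ² + n·σ₀²) = (0.3249·7.88 + 1.96·101.27)/25.8049 = 201.049412/25.8049 = 7.7911.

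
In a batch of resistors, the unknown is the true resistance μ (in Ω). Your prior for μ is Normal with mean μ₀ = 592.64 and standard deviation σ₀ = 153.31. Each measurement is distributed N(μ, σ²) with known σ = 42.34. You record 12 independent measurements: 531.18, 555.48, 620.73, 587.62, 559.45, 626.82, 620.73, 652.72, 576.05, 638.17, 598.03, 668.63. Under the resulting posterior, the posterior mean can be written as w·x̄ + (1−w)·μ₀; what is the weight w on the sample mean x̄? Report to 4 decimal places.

0.9937

For Normal data with known variance σ², a Normal(μ₀, σ₀²) prior on μ is conjugate. Posterior precision = 1/σ₀² + n/σ²; posterior mean is the precision-weighted average of μ₀ and x̄.
σ₀² = 153.31² = 23503.9561, σ² = 42.34² = 1792.6756. Prior precision 1/σ₀² = 1/23503.9561; data precision n/σ² = 12/1792.6756.
w = (n/σ²)/(1/σ₀² + n/σ²) = n·σ₀²/(σ² + n·σ₀²) = 12·23503.9561/(1792.6756 + 12·23503.9561) = 282047.4732/283840.1488 = 0.9937.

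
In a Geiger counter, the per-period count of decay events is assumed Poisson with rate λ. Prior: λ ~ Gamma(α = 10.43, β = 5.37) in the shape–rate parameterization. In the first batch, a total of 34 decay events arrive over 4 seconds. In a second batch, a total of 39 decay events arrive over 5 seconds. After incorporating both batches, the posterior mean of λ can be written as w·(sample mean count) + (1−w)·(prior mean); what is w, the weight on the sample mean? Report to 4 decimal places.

With a Gamma(shape α, rate β) prior, the Poisson likelihood is conjugate: the posterior is Gamma(α + ΣXᵢ, β + n).
Total number of seconds: n = 4 + 5 = 9.
Posterior mean = (α₀+S)/(β₀+n) = [n/(β₀+n)]·(S/n) + [β₀/(β₀+n)]·(α₀/β₀), so only n and β₀ enter the weight.
Weight on data w = n/(β₀+n) = 9/(5.37+9) = 9/14.37 = 0.6263.

0.6263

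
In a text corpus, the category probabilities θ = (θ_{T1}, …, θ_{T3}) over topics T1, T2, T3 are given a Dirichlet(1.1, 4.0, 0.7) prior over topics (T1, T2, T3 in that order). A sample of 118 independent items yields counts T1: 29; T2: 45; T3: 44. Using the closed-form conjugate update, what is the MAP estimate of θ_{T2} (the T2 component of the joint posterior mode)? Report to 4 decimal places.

The Dirichlet prior is conjugate to the Multinomial likelihood: each posterior αⱼ = prior αⱼ + observed count nⱼ.
Posterior concentration: (30.1, 49.0, 44.7), total = 123.8.
Joint mode component: (α_{T2}−1)/(Σα−K) = 48.0/120.8 = 0.3974.

0.3974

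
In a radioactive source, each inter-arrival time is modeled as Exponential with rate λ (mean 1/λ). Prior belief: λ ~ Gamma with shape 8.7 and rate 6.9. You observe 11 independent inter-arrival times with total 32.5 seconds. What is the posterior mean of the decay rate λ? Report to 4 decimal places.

0.5000

With a Gamma(shape α, rate β) prior on the exponential rate λ, the posterior after n observations with total T = Σxᵢ is Gamma(α+n, β+T).
Posterior: Gamma(8.7+11, 6.9+32.5) = Gamma(19.7, 39.4).
Posterior mean of λ = α/β = 19.7/39.4 = 0.5000.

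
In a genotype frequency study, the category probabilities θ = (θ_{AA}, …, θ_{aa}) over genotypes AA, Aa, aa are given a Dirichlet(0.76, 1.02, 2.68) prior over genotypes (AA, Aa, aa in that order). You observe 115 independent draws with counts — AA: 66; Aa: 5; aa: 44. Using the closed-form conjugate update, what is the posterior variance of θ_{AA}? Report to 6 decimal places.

The Dirichlet prior is conjugate to the Multinomial likelihood: each posterior αⱼ = prior αⱼ + observed count nⱼ.
Posterior concentration: (66.76, 6.02, 46.68), total = 119.46.
Var[θ_j] = α_j(Σα−α_j)/((Σα)²(Σα+1)) = 66.76·52.70/(119.46²·120.46) = 0.002047.

0.002047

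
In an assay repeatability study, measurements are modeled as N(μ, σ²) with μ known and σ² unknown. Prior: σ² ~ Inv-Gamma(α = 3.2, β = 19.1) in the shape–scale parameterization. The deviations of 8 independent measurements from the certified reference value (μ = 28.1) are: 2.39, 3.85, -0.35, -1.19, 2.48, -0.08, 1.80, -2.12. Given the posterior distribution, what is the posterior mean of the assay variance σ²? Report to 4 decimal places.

5.9810

With known mean μ and an Inverse-Gamma(α, β) prior on σ², the Normal likelihood is conjugate: posterior is Inv-Gamma(α + n/2, β + Σ(xᵢ−μ)²/2).
Σ(xᵢ−μ)² = (2.39)² + (3.85)² + (-0.35)² + (-1.19)² + (2.48)² + (-0.08)² + (1.80)² + (-2.12)² = 35.9644.
Posterior: Inv-Gamma(3.2 + 8/2, 19.1 + 35.9644/2) = Inv-Gamma(7.20, 37.08220).
E[σ²|data] = β/(α−1) = 37.08220/6.20 = 5.9810.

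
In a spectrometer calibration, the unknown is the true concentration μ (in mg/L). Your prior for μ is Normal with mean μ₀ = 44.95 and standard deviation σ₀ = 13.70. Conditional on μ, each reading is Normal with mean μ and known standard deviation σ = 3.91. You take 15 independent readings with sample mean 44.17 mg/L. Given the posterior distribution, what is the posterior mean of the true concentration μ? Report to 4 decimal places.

44.1742

For Normal data with known variance σ², a Normal(μ₀, σ₀²) prior on μ is conjugate. Posterior precision = 1/σ₀² + n/σ²; posterior mean is the precision-weighted average of μ₀ and x̄.
n·x̄ = 15·44.17 = 662.55.
σ₀² = 13.70² = 187.69, σ² = 3.91² = 15.2881; σ² + n·σ₀² = 15.2881 + 15·187.69 = 2830.6381.
Posterior mean = (μ₀/σ₀² + n·x̄/σ²)/(1/σ₀² + n/σ²) = (σ²·μ₀ + σ₀²·n·x̄)/(σ² + n·σ₀²) = (15.2881·44.95 + 187.69·662.55)/2830.6381 = 125041.209595/2830.6381 = 44.1742.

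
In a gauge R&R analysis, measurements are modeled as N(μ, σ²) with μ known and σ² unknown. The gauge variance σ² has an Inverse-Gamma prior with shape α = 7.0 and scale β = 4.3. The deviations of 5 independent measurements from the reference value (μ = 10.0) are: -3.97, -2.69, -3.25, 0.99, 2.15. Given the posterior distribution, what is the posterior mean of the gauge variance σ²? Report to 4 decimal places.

2.8095

With known mean μ and an Inverse-Gamma(α, β) prior on σ², the Normal likelihood is conjugate: posterior is Inv-Gamma(α + n/2, β + Σ(xᵢ−μ)²/2).
Σ(xᵢ−μ)² = (-3.97)² + (-2.69)² + (-3.25)² + (0.99)² + (2.15)² = 39.1621.
Posterior: Inv-Gamma(7.0 + 5/2, 4.3 + 39.1621/2) = Inv-Gamma(9.50, 23.88105).
E[σ²|data] = β/(α−1) = 23.88105/8.50 = 2.8095.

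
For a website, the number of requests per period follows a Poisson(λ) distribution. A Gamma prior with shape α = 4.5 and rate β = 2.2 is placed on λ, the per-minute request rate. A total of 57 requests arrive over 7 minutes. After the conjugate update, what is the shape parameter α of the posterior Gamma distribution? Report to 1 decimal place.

With a Gamma(shape α, rate β) prior, the Poisson likelihood is conjugate: the posterior is Gamma(α + ΣXᵢ, β + n).
Posterior: Gamma(α+S, β+n) = Gamma(4.5+57, 2.2+7) = Gamma(61.5, 9.2).
Posterior α = 61.5.

61.5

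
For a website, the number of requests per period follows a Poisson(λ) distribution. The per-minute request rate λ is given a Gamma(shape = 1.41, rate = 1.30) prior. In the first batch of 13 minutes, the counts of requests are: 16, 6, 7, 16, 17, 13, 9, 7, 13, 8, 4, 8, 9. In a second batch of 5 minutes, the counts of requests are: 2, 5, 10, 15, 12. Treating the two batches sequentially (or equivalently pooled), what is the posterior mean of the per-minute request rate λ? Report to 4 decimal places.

With a Gamma(shape α, rate β) prior, the Poisson likelihood is conjugate: the posterior is Gamma(α + ΣXᵢ, β + n).
Batch 1: sum of counts S = 133 over n = 13 minutes.
After batch 1: Gamma(α+S, β+n) = Gamma(1.41+133, 1.30+13) = Gamma(134.41, 14.30).
Batch 2: sum of counts S = 44 over n = 5 minutes.
After batch 2: Gamma(α+S, β+n) = Gamma(134.41+44, 14.30+5) = Gamma(178.41, 19.30).
Posterior mean = α/β = 178.41/19.30 = 9.2440.

9.2440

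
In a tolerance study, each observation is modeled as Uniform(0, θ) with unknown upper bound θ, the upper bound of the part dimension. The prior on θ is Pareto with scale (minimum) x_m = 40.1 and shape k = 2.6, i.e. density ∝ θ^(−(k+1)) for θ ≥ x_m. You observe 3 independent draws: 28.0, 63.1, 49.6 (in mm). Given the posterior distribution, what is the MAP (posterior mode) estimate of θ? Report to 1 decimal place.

63.1

A Pareto(scale x_m, shape k) prior on the upper bound θ of Uniform(0, θ) is conjugate: posterior is Pareto(max(x_m, max xᵢ), k + n).
Sample maximum = 63.1; prior scale x_m = 40.1 → posterior scale = max = 63.1.
Posterior shape = 2.6 + 3 = 5.6.
The Pareto density is decreasing on [x_m, ∞), so the mode is x_m = 63.1.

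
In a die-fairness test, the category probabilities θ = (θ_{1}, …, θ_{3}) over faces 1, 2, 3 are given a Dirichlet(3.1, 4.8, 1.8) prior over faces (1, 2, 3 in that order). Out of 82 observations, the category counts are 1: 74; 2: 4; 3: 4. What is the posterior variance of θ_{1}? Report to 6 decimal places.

The Dirichlet prior is conjugate to the Multinomial likelihood: each posterior αⱼ = prior αⱼ + observed count nⱼ.
Posterior concentration: (77.1, 8.8, 5.8), total = 91.7.
Var[θ_j] = α_j(Σα−α_j)/((Σα)²(Σα+1)) = 77.1·14.6/(91.7²·92.7) = 0.001444.

0.001444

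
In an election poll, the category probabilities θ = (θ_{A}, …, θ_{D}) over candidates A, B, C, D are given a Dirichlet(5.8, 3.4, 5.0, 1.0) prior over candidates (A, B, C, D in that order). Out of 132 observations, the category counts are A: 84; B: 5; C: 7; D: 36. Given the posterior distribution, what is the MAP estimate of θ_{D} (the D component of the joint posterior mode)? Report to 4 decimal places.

The Dirichlet prior is conjugate to the Multinomial likelihood: each posterior αⱼ = prior αⱼ + observed count nⱼ.
Posterior concentration: (89.8, 8.4, 12.0, 37.0), total = 147.2.
Joint mode component: (α_{D}−1)/(Σα−K) = 36.0/143.2 = 0.2514.

0.2514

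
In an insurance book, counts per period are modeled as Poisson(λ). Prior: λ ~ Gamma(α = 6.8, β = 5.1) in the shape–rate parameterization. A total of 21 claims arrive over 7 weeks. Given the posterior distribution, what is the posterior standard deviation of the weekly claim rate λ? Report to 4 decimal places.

With a Gamma(shape α, rate β) prior, the Poisson likelihood is conjugate: the posterior is Gamma(α + ΣXᵢ, β + n).
Posterior: Gamma(α+S, β+n) = Gamma(6.8+21, 5.1+7) = Gamma(27.8, 12.1).
SD = √α/β = √27.8/12.1 = 0.4357.

0.4357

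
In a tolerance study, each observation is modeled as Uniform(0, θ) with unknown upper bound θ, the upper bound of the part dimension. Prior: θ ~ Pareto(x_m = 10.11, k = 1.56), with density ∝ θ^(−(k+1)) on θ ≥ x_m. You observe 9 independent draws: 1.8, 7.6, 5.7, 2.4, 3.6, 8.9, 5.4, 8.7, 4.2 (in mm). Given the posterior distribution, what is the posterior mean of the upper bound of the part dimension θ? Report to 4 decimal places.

11.1675

A Pareto(scale x_m, shape k) prior on the upper bound θ of Uniform(0, θ) is conjugate: posterior is Pareto(max(x_m, max xᵢ), k + n).
Sample maximum = 8.9; prior scale x_m = 10.11 → posterior scale = max = 10.11.
Posterior shape = 1.56 + 9 = 10.56.
E[θ|data] = k·x_m/(k−1) = 10.56·10.11/9.56 = 11.1675.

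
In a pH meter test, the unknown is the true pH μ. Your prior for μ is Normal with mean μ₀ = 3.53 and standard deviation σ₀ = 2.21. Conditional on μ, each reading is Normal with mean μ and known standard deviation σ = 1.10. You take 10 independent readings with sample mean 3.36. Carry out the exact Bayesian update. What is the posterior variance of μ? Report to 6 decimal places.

0.118075

For Normal data with known variance σ², a Normal(μ₀, σ₀²) prior on μ is conjugate. Posterior precision = 1/σ₀² + n/σ²; posterior mean is the precision-weighted average of μ₀ and x̄.
σ₀² = 2.21² = 4.8841, σ² = 1.10² = 1.21; σ² + n·σ₀² = 1.21 + 10·4.8841 = 50.051.
Posterior precision = 1/σ₀² + n/σ² = 1/4.8841 + 10/1.21 = (σ² + n·σ₀²)/(σ₀²σ²) = 50.051/(4.8841·1.21); posterior variance σₙ² = σ₀²σ²/(σ² + n·σ₀²) = 4.8841·1.21/50.051 = 0.118075.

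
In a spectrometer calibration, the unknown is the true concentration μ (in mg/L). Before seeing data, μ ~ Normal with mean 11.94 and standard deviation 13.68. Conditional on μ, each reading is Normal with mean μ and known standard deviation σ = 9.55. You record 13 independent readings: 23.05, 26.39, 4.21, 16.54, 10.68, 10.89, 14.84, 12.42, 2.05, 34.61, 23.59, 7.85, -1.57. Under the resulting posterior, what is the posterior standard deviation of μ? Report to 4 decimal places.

For Normal data with known variance σ², a Normal(μ₀, σ₀²) prior on μ is conjugate. Posterior precision = 1/σ₀² + n/σ²; posterior mean is the precision-weighted average of μ₀ and x̄.
σ₀² = 13.68² = 187.1424, σ² = 9.55² = 91.2025; σ² + n·σ₀² = 91.2025 + 13·187.1424 = 2524.0537.
Posterior precision = 1/σ₀² + n/σ² = 1/187.1424 + 13/91.2025 = (σ² + n·σ₀²)/(σ₀²σ²) = 2524.0537/(187.1424·91.2025); posterior variance σₙ² = σ₀²σ²/(σ² + n·σ₀²) = 187.1424·91.2025/2524.0537 = 6.762081.
Posterior SD = √σₙ² = √(187.1424·91.2025/2524.0537) = 2.6004.

2.6004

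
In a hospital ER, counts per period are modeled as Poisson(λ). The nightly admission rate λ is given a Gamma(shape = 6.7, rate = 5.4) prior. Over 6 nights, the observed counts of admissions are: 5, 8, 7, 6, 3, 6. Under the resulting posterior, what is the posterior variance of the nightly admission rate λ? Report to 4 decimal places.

0.3209

With a Gamma(shape α, rate β) prior, the Poisson likelihood is conjugate: the posterior is Gamma(α + ΣXᵢ, β + n).
Sum of counts S = 35 over n = 6 nights.
Posterior: Gamma(α+S, β+n) = Gamma(6.7+35, 5.4+6) = Gamma(41.7, 11.4).
Var = α/β² = 41.7/11.4² = 0.3209.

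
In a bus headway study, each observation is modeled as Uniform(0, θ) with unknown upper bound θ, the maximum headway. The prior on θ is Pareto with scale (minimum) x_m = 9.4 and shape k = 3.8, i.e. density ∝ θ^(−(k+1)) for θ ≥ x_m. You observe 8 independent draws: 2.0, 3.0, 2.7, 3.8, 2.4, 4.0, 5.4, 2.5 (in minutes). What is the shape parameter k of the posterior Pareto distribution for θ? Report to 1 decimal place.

A Pareto(scale x_m, shape k) prior on the upper bound θ of Uniform(0, θ) is conjugate: posterior is Pareto(max(x_m, max xᵢ), k + n).
Sample maximum = 5.4; prior scale x_m = 9.4 → posterior scale = max = 9.4.
Posterior shape = 3.8 + 8 = 11.8.
Posterior shape k = 11.8.

11.8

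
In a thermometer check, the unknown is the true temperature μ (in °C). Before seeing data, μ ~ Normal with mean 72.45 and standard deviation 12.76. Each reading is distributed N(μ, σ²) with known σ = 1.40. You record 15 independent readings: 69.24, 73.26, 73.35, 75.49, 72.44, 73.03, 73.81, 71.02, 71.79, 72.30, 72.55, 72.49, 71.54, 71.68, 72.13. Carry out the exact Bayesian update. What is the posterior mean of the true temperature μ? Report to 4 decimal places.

72.4080

For Normal data with known variance σ², a Normal(μ₀, σ₀²) prior on μ is conjugate. Posterior precision = 1/σ₀² + n/σ²; posterior mean is the precision-weighted average of μ₀ and x̄.
Σxᵢ = 69.24 + 73.26 + 73.35 + 75.49 + 72.44 + 73.03 + 73.81 + 71.02 + 71.79 + 72.30 + 72.55 + 72.49 + 71.54 + 71.68 + 72.13 = 1086.12, so n·x̄ = 1086.12.
σ₀² = 12.76² = 162.8176, σ² = 1.40² = 1.96; σ² + n·σ₀² = 1.96 + 15·162.8176 = 2444.224.
Posterior mean = (μ₀/σ₀² + n·x̄/σ²)/(1/σ₀² + n/σ²) = (σ²·μ₀ + σ₀²·n·x̄)/(σ² + n·σ₀²) = (1.96·72.45 + 162.8176·1086.12)/2444.224 = 176981.453712/2444.224 = 72.4080.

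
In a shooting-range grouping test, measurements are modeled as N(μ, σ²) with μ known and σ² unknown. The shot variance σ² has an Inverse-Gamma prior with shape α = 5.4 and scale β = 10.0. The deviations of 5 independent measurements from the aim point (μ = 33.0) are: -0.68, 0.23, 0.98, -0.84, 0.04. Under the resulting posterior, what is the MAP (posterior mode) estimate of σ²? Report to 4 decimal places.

With known mean μ and an Inverse-Gamma(α, β) prior on σ², the Normal likelihood is conjugate: posterior is Inv-Gamma(α + n/2, β + Σ(xᵢ−μ)²/2).
Σ(xᵢ−μ)² = (-0.68)² + (0.23)² + (0.98)² + (-0.84)² + (0.04)² = 2.1829.
Posterior: Inv-Gamma(5.4 + 5/2, 10.0 + 2.1829/2) = Inv-Gamma(7.90, 11.09145).
Mode = β/(α+1) = 11.09145/8.90 = 1.2462.

1.2462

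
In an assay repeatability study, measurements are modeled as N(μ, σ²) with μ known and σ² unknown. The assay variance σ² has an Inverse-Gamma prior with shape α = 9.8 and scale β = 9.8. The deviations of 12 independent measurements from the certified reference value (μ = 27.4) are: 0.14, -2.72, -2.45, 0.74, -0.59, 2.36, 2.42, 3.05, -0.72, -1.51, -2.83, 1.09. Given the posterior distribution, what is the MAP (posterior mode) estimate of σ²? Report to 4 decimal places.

1.9833

With known mean μ and an Inverse-Gamma(α, β) prior on σ², the Normal likelihood is conjugate: posterior is Inv-Gamma(α + n/2, β + Σ(xᵢ−μ)²/2).
Σ(xᵢ−μ)² = (0.14)² + (-2.72)² + (-2.45)² + (0.74)² + (-0.59)² + (2.36)² + (2.42)² + (3.05)² + (-0.72)² + (-1.51)² + (-2.83)² + (1.09)² = 47.0402.
Posterior: Inv-Gamma(9.8 + 12/2, 9.8 + 47.0402/2) = Inv-Gamma(15.80, 33.32010).
Mode = β/(α+1) = 33.32010/16.80 = 1.9833.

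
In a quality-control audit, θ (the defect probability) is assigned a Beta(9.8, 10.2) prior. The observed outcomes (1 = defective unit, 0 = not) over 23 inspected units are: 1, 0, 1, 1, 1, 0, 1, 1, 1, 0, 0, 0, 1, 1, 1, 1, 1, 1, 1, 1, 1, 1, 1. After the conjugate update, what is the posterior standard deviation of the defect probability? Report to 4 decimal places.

0.0721

The Beta prior is conjugate to a Binomial/Bernoulli likelihood; the update adds successes to α and failures to β.
Posterior: Beta(α+k, β+n−k) = Beta(9.8+18, 10.2+5) = Beta(27.8, 15.2).
Var = αβ/((α+β)²(α+β+1)) = 27.8·15.2/(43.0²·44.0) = 0.00519396; SD = √0.00519396 = 0.0721.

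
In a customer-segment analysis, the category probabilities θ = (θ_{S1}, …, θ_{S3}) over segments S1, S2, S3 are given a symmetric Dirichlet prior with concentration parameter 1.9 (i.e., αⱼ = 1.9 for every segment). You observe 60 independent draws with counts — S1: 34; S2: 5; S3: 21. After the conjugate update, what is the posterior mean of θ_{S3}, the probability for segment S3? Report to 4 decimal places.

The Dirichlet prior is conjugate to the Multinomial likelihood: each posterior αⱼ = prior αⱼ + observed count nⱼ.
Posterior concentration: (35.9, 6.9, 22.9), total = 65.7.
E[θ_{S3}|data] = α_{S3}/Σα = 22.9/65.7 = 0.3486.

0.3486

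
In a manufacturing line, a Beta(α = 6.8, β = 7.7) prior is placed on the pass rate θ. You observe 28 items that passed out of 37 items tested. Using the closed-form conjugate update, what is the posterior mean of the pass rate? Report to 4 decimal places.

0.6757

The Beta prior is conjugate to a Binomial/Bernoulli likelihood; the update adds successes to α and failures to β.
Posterior: Beta(α+k, β+n−k) = Beta(6.8+28, 7.7+9) = Beta(34.8, 16.7).
Posterior mean = α/(α+β) = 34.8/51.5 = 0.6757.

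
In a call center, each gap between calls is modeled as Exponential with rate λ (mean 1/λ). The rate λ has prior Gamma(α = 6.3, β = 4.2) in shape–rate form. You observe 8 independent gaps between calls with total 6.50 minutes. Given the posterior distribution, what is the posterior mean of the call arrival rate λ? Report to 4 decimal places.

With a Gamma(shape α, rate β) prior on the exponential rate λ, the posterior after n observations with total T = Σxᵢ is Gamma(α+n, β+T).
Posterior: Gamma(6.3+8, 4.2+6.50) = Gamma(14.3, 10.70).
Posterior mean of λ = α/β = 14.3/10.70 = 1.3364.

1.3364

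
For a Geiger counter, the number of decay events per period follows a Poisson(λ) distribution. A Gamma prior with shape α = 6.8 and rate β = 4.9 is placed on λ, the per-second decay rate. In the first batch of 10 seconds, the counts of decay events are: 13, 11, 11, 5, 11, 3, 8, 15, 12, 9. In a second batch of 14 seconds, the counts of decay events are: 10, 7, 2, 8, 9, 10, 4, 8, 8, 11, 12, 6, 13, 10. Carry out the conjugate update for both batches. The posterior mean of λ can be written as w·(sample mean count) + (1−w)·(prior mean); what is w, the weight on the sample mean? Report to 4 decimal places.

0.8304

With a Gamma(shape α, rate β) prior, the Poisson likelihood is conjugate: the posterior is Gamma(α + ΣXᵢ, β + n).
Total number of seconds: n = 10 + 14 = 24.
Posterior mean = (α₀+S)/(β₀+n) = [n/(β₀+n)]·(S/n) + [β₀/(β₀+n)]·(α₀/β₀), so only n and β₀ enter the weight.
Weight on data w = n/(β₀+n) = 24/(4.9+24) = 24/28.9 = 0.8304.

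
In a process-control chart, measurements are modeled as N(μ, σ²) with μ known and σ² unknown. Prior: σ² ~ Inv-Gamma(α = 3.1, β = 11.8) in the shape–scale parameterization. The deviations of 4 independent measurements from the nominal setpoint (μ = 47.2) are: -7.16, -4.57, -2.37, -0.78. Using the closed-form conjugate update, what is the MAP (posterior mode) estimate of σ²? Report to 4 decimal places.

With known mean μ and an Inverse-Gamma(α, β) prior on σ², the Normal likelihood is conjugate: posterior is Inv-Gamma(α + n/2, β + Σ(xᵢ−μ)²/2).
Σ(xᵢ−μ)² = (-7.16)² + (-4.57)² + (-2.37)² + (-0.78)² = 78.3758.
Posterior: Inv-Gamma(3.1 + 4/2, 11.8 + 78.3758/2) = Inv-Gamma(5.10, 50.98790).
Mode = β/(α+1) = 50.98790/6.10 = 8.3587.

8.3587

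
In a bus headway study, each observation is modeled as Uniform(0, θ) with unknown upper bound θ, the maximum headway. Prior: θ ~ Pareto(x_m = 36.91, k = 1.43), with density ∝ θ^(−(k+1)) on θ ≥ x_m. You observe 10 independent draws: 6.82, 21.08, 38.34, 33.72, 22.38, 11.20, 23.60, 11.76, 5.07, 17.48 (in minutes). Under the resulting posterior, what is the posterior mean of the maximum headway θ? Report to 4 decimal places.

42.0159

A Pareto(scale x_m, shape k) prior on the upper bound θ of Uniform(0, θ) is conjugate: posterior is Pareto(max(x_m, max xᵢ), k + n).
Sample maximum = 38.34; prior scale x_m = 36.91 → posterior scale = max = 38.34.
Posterior shape = 1.43 + 10 = 11.43.
E[θ|data] = k·x_m/(k−1) = 11.43·38.34/10.43 = 42.0159.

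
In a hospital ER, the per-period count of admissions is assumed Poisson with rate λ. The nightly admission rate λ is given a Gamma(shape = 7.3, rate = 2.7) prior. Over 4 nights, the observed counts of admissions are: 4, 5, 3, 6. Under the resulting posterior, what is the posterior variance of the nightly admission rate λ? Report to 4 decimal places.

With a Gamma(shape α, rate β) prior, the Poisson likelihood is conjugate: the posterior is Gamma(α + ΣXᵢ, β + n).
Sum of counts S = 18 over n = 4 nights.
Posterior: Gamma(α+S, β+n) = Gamma(7.3+18, 2.7+4) = Gamma(25.3, 6.7).
Var = α/β² = 25.3/6.7² = 0.5636.

0.5636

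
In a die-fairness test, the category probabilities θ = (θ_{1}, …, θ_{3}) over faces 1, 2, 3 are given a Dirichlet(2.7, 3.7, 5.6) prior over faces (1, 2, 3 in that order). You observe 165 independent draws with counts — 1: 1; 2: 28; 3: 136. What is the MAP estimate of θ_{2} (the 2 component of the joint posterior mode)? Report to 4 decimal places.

0.1764

The Dirichlet prior is conjugate to the Multinomial likelihood: each posterior αⱼ = prior αⱼ + observed count nⱼ.
Posterior concentration: (3.7, 31.7, 141.6), total = 177.0.
Joint mode component: (α_{2}−1)/(Σα−K) = 30.7/174.0 = 0.1764.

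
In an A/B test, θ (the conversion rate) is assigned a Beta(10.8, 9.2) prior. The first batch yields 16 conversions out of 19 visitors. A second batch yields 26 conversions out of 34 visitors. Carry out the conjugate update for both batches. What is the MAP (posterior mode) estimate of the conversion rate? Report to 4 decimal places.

0.7296

The Beta prior is conjugate to a Binomial/Bernoulli likelihood; the update adds successes to α and failures to β.
After batch 1: Beta(10.8+16, 9.2+3) = Beta(26.8, 12.2).
After batch 2: Beta(26.8+26, 12.2+8) = Beta(52.8, 20.2).
Mode of Beta(a,b) for a,b>1 is (a−1)/(a+b−2) = 51.8/71.0 = 0.7296.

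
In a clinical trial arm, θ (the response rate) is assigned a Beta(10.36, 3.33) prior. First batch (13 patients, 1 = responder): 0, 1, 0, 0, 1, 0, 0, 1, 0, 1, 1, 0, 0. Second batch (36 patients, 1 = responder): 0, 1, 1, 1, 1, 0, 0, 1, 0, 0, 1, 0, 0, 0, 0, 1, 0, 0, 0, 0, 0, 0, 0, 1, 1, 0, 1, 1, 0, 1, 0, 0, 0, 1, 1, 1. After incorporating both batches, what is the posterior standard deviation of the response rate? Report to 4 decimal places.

The Beta prior is conjugate to a Binomial/Bernoulli likelihood; the update adds successes to α and failures to β.
After batch 1: Beta(10.36+5, 3.33+8) = Beta(15.36, 11.33).
After batch 2: Beta(15.36+15, 11.33+21) = Beta(30.36, 32.33).
Var = αβ/((α+β)²(α+β+1)) = 30.36·32.33/(62.69²·63.69) = 0.00392139; SD = √0.00392139 = 0.0626.

0.0626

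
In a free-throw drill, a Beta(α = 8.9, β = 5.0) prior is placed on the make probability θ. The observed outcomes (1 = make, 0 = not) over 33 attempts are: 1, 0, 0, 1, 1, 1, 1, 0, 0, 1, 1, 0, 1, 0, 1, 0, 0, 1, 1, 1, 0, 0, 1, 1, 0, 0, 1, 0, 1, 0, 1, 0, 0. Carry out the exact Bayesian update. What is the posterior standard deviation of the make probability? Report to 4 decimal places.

0.0718

The Beta prior is conjugate to a Binomial/Bernoulli likelihood; the update adds successes to α and failures to β.
Posterior: Beta(α+k, β+n−k) = Beta(8.9+17, 5.0+16) = Beta(25.9, 21.0).
Var = αβ/((α+β)²(α+β+1)) = 25.9·21.0/(46.9²·47.9) = 0.00516224; SD = √0.00516224 = 0.0718.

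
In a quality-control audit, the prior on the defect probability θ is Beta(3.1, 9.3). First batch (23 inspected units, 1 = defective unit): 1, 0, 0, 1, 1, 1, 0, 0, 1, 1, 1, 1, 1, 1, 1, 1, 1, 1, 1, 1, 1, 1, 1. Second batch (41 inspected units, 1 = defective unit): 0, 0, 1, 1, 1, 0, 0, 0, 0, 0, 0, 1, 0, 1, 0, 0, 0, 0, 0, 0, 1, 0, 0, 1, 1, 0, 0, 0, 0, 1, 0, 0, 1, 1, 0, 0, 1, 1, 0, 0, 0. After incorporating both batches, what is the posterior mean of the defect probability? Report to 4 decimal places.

0.4594

The Beta prior is conjugate to a Binomial/Bernoulli likelihood; the update adds successes to α and failures to β.
After batch 1: Beta(3.1+19, 9.3+4) = Beta(22.1, 13.3).
After batch 2: Beta(22.1+13, 13.3+28) = Beta(35.1, 41.3).
Posterior mean = α/(α+β) = 35.1/76.4 = 0.4594.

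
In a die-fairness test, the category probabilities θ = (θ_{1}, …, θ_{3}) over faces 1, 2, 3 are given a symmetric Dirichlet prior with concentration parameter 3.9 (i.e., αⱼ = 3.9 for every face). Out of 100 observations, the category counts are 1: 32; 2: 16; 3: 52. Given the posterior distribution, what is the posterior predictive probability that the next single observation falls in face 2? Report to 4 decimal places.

The Dirichlet prior is conjugate to the Multinomial likelihood: each posterior αⱼ = prior αⱼ + observed count nⱼ.
Posterior concentration: (35.9, 19.9, 55.9), total = 111.7.
P(next = 2 | data) = α_{2}/Σα = 0.1782.

0.1782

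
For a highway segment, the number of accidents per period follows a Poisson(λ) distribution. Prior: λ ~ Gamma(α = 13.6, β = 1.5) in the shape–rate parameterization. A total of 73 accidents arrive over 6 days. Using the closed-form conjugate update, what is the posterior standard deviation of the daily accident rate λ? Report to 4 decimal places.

With a Gamma(shape α, rate β) prior, the Poisson likelihood is conjugate: the posterior is Gamma(α + ΣXᵢ, β + n).
Posterior: Gamma(α+S, β+n) = Gamma(13.6+73, 1.5+6) = Gamma(86.6, 7.5).
SD = √α/β = √86.6/7.5 = 1.2408.

1.2408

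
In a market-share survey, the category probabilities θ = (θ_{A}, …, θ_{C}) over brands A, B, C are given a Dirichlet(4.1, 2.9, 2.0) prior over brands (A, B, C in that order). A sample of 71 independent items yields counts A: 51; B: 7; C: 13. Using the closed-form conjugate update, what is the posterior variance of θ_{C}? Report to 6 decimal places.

0.001881

The Dirichlet prior is conjugate to the Multinomial likelihood: each posterior αⱼ = prior αⱼ + observed count nⱼ.
Posterior concentration: (55.1, 9.9, 15.0), total = 80.0.
Var[θ_j] = α_j(Σα−α_j)/((Σα)²(Σα+1)) = 15.0·65.0/(80.0²·81.0) = 0.001881.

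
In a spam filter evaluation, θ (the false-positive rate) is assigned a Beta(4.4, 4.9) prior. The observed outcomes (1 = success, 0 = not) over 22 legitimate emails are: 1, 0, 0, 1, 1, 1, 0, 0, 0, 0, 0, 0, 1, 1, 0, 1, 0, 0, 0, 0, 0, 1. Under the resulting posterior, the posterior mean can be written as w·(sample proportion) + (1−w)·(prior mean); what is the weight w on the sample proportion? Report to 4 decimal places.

0.7029

The Beta prior is conjugate to a Binomial/Bernoulli likelihood; the update adds successes to α and failures to β.
Posterior mean = (α₀+k)/(α₀+β₀+n) = [n/(α₀+β₀+n)]·(k/n) + [(α₀+β₀)/(α₀+β₀+n)]·α₀/(α₀+β₀), so only n and the prior enter the weight.
The weight on the data is w = n/(α₀+β₀+n) = 22/(4.4+4.9+22) = 22/31.3 = 0.7029.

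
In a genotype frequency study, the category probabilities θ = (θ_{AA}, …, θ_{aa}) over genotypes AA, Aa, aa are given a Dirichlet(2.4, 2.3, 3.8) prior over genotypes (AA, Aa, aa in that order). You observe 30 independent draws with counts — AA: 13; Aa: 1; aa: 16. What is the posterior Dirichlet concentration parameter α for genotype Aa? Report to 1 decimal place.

The Dirichlet prior is conjugate to the Multinomial likelihood: each posterior αⱼ = prior αⱼ + observed count nⱼ.
Posterior concentration: (15.4, 3.3, 19.8), total = 38.5.
α_{Aa} = 2.3 + 1 = 3.3.

3.3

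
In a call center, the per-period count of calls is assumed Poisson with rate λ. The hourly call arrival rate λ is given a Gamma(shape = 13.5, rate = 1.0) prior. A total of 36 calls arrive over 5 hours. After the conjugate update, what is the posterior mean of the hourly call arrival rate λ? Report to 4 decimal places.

With a Gamma(shape α, rate β) prior, the Poisson likelihood is conjugate: the posterior is Gamma(α + ΣXᵢ, β + n).
Posterior: Gamma(α+S, β+n) = Gamma(13.5+36, 1.0+5) = Gamma(49.5, 6.0).
Posterior mean = α/β = 49.5/6.0 = 8.2500.

8.2500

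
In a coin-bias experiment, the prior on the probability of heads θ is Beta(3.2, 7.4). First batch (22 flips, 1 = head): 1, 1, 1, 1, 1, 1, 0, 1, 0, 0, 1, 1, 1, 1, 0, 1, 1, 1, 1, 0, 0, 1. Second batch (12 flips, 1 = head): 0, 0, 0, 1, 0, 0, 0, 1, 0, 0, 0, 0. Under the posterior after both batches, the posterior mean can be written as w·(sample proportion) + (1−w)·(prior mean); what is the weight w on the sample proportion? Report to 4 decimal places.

0.7623

The Beta prior is conjugate to a Binomial/Bernoulli likelihood; the update adds successes to α and failures to β.
Total number of flips: n = 22 + 12 = 34.
Posterior mean = (α₀+k)/(α₀+β₀+n) = [n/(α₀+β₀+n)]·(k/n) + [(α₀+β₀)/(α₀+β₀+n)]·α₀/(α₀+β₀), so only n and the prior enter the weight.
The weight on the data is w = n/(α₀+β₀+n) = 34/(3.2+7.4+34) = 34/44.6 = 0.7623.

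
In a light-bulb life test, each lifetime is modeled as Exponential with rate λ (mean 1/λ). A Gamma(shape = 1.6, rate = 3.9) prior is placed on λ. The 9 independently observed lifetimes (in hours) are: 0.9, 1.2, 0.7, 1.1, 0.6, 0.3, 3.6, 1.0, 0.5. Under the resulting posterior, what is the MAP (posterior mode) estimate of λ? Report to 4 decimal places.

With a Gamma(shape α, rate β) prior on the exponential rate λ, the posterior after n observations with total T = Σxᵢ is Gamma(α+n, β+T).
Sum of observations T = 9.9 hours; n = 9.
Posterior: Gamma(1.6+9, 3.9+9.9) = Gamma(10.6, 13.8).
Mode = (α−1)/β = 0.6957.

0.6957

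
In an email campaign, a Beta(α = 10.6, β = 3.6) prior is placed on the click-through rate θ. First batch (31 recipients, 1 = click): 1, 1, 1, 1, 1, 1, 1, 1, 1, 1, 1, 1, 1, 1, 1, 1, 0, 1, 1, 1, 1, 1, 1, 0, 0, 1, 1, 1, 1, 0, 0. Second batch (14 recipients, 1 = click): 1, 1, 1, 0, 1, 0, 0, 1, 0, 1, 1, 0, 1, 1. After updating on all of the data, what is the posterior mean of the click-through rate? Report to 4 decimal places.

The Beta prior is conjugate to a Binomial/Bernoulli likelihood; the update adds successes to α and failures to β.
After batch 1: Beta(10.6+26, 3.6+5) = Beta(36.6, 8.6).
After batch 2: Beta(36.6+9, 8.6+5) = Beta(45.6, 13.6).
Posterior mean = α/(α+β) = 45.6/59.2 = 0.7703.

0.7703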